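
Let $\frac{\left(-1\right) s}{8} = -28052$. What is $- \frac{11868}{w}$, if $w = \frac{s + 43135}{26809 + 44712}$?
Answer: $- \frac{848811228}{267551} \approx -3172.5$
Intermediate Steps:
$s = 224416$ ($s = \left(-8\right) \left(-28052\right) = 224416$)
$w = \frac{267551}{71521}$ ($w = \frac{224416 + 43135}{26809 + 44712} = \frac{267551}{71521} \approx 3.7409$)
$- \frac{11868}{w} = - \frac{11868}{\frac{267551}{71521}} = \left(-11868\right) \frac{71521}{267551} = - \frac{848811228}{267551}$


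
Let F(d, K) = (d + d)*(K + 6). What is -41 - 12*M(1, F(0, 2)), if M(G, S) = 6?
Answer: -113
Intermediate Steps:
F(d, K) = 2*d*(6 + K) (F(d, K) = (2*d)*(6 + K) = 2*d*(6 + K))
-41 - 12*M(1, F(0, 2)) = -41 - 12*6 = -41 - 72 = -113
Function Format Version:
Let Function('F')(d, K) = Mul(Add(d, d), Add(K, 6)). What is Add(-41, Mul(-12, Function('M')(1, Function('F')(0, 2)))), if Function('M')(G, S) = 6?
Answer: -113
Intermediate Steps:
Function('F')(d, K) = Mul(2, d, Add(6, K)) (Function('F')(d, K) = Mul(Mul(2, d), Add(6, K)) = Mul(2, d, Add(6, K)))
Add(-41, Mul(-12, Function('M')(1, Function('F')(0, 2)))) = Add(-41, Mul(-12, 6)) = Add(-41, -72) = -113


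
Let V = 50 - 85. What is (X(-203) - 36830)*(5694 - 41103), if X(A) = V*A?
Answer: 1052532525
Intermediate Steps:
V = -35
X(A) = -35*A
(X(-203) - 36830)*(5694 - 41103) = (-35*(-203) - 36830)*(5694 - 41103) = (7105 - 36830)*(-35409) = -29725*(-35409) = 1052532525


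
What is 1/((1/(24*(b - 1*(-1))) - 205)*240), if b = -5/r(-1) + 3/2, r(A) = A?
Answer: -3/147596 ≈ -2.0326e-5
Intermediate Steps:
b = 13/2 (b = -5/(-1) + 3/2 = -5*(-1) + 3*(½) = 5 + 3/2 = 13/2 ≈ 6.5000)
1/((1/(24*(b - 1*(-1))) - 205)*240) = 1/((1/(24*(13/2 - 1*(-1))) - 205)*240) = 1/((1/(24*(13/2 + 1)) - 205)*240) = 1/((1/(24*(15/2)) - 205)*240) = 1/((1/180 - 205)*240) = 1/(-36899/180*240) = 1/(-147596/3) = -3/147596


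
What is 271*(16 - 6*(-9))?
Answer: 18970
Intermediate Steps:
271*(16 - 6*(-9)) = 271*(16 - 1*(-54)) = 271*(16 + 54) = 271*70 = 18970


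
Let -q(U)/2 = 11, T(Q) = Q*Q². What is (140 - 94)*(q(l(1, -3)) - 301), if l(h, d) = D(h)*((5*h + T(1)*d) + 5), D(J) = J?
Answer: -14858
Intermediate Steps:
T(Q) = Q³
l(h, d) = h*(5 + d + 5*h) (l(h, d) = h*((5*h + 1³*d) + 5) = h*((5*h + 1*d) + 5) = h*((5*h + d) + 5) = h*((d + 5*h) + 5) = h*(5 + d + 5*h))
q(U) = -22 (q(U) = -2*11 = -22)
(140 - 94)*(q(l(1, -3)) - 301) = (140 - 94)*(-22 - 301) = 46*(-323) = -14858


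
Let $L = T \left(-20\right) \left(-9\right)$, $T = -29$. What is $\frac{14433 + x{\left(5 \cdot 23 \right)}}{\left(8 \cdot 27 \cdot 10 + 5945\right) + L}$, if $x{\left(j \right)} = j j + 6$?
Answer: $\frac{27664}{2885} \approx 9.5889$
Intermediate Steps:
$x{\left(j \right)} = 6 + j^{2}$ ($x{\left(j \right)} = j^{2} + 6 = 6 + j^{2}$)
$L = -5220$ ($L = \left(-29\right) \left(-20\right) \left(-9\right) = 580 \left(-9\right) = -5220$)
$\frac{14433 + x{\left(5 \cdot 23 \right)}}{\left(8 \cdot 27 \cdot 10 + 5945\right) + L} = \frac{14433 + \left(6 + \left(5 \cdot 23\right)^{2}\right)}{\left(8 \cdot 27 \cdot 10 + 5945\right) - 5220} = \frac{14433 + \left(6 + 115^{2}\right)}{\left(216 \cdot 10 + 5945\right) - 5220} = \frac{14433 + \left(6 + 13225\right)}{\left(2160 + 5945\right) - 5220} = \frac{14433 + 13231}{8105 - 5220} = \frac{27664}{2885}$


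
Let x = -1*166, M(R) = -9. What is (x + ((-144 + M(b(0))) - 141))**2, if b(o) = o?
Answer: 211600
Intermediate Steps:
x = -166
(x + ((-144 + M(b(0))) - 141))**2 = (-166 + ((-144 - 9) - 141))**2 = (-166 + (-153 - 141))**2 = (-166 - 294)**2 = (-460)**2 = 211600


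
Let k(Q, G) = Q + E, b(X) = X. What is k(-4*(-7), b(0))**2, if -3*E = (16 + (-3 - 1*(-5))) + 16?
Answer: 2500/9 ≈ 277.78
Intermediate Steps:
E = -34/3 (E = -((16 + (-3 - 1*(-5))) + 16)/3 = -((16 + (-3 + 5)) + 16)/3 = -((16 + 2) + 16)/3 = -(18 + 16)/3 = -1/3*34 = -34/3 ≈ -11.333)
k(Q, G) = -34/3 + Q (k(Q, G) = Q - 34/3 = -34/3 + Q)
k(-4*(-7), b(0))**2 = (-34/3 - 4*(-7))**2 = (-34/3 + 28)**2 = (50/3)**2 = 2500/9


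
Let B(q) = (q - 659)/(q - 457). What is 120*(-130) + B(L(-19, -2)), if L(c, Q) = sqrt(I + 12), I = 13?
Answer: -3525273/226 ≈ -15599.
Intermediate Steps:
L(c, Q) = 5 (L(c, Q) = sqrt(13 + 12) = sqrt(25) = 5)
B(q) = (-659 + q)/(-457 + q)
120*(-130) + B(L(-19, -2)) = 120*(-130) + (-659 + 5)/(-457 + 5) = -15600 - 654/(-452) = -15600 - 1/452*(-654) = -15600 + 327/226 = -3525273/226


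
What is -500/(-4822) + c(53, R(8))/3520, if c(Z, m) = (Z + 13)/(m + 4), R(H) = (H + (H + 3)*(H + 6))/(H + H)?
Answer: 572233/5448860 ≈ 0.10502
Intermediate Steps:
R(H) = (H + (3 + H)*(6 + H))/(2*H) (R(H) = (H + (3 + H)*(6 + H))/((2*H)) = (H + (3 + H)*(6 + H))*(1/(2*H)) = (H + (3 + H)*(6 + H))/(2*H))
c(Z, m) = (13 + Z)/(4 + m)
-500/(-4822) + c(53, R(8))/3520 = -500/(-4822) + ((13 + 53)/(4 + (5 + (1/2)*8 + 9/8)))/3520 = -500*(-1/4822) + (66/(4 + (5 + 4 + 9*(1/8))))*(1/3520) = 250/2411 + (66/(4 + (5 + 4 + 9/8)))*(1/3520) = 250/2411 + (66/(4 + 81/8))*(1/3520) = 250/2411 + (66/(113/8))*(1/3520) = 250/2411 + ((8/113)*66)*(1/3520) = 250/2411 + (528/113)*(1/3520) = 250/2411 + 3/2260 = 572233/5448860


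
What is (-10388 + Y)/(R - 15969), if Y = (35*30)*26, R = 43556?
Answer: 2416/3941 ≈ 0.61304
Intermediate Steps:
Y = 27300 (Y = 1050*26 = 27300)
(-10388 + Y)/(R - 15969) = (-10388 + 27300)/(43556 - 15969) = 16912/27587 = 16912*(1/27587) = 2416/3941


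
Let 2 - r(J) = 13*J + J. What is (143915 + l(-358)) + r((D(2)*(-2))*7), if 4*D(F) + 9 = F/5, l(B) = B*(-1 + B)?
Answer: 1360088/5 ≈ 2.7202e+5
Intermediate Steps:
D(F) = -9/4 + F/20 (D(F) = -9/4 + (F/5)/4 = -9/4 + F/20)
r(J) = 2 - 14*J (r(J) = 2 - (13*J + J) = 2 - 14*J)
(143915 + l(-358)) + r((D(2)*(-2))*7) = (143915 - 358*(-1 - 358)) + (2 - 14*(-9/4 + (1/20)*2)*(-2)*7) = (143915 - 358*(-359)) + (2 - 14*(-9/4 + ⅒)*(-2)*7) = (143915 + 128522) + (2 - 14*(-43/20*(-2))*7) = 272437 + (2 - 301*7/5) = 272437 + (2 - 14*301/10) = 272437 + (2 - 2107/5) = 272437 - 2097/5 = 1360088/5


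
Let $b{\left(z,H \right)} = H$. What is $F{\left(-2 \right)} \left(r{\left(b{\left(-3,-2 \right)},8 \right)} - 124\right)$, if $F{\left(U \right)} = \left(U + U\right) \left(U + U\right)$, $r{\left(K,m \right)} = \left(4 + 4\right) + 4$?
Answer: $-1792$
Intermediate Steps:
$r{\left(K,m \right)} = 12$ ($r{\left(K,m \right)} = 8 + 4 = 12$)
$F{\left(U \right)} = 4 U^{2}$ ($F{\left(U \right)} = 2 U 2 U = 4 U^{2}$)
$F{\left(-2 \right)} \left(r{\left(b{\left(-3,-2 \right)},8 \right)} - 124\right) = 4 \left(-2\right)^{2} \left(12 - 124\right) = 4 \cdot 4 \left(-112\right) = 16 \left(-112\right) = -1792$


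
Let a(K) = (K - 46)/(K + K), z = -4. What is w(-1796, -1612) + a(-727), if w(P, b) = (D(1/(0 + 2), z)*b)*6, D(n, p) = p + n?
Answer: 49221581/1454 ≈ 33853.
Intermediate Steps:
a(K) = (-46 + K)/(2*K) (a(K) = (-46 + K)/((2*K)) = (-46 + K)*(1/(2*K)) = (-46 + K)/(2*K))
D(n, p) = n + p
w(P, b) = -21*b (w(P, b) = ((1/(0 + 2) - 4)*b)*6 = ((1/2 - 4)*b)*6 = -7*b/2*6 = -21*b)
w(-1796, -1612) + a(-727) = -21*(-1612) + (1/2)*(-46 - 727)/(-727) = 33852 + (1/2)*(-1/727)*(-773) = 33852 + 773/1454 = 49221581/1454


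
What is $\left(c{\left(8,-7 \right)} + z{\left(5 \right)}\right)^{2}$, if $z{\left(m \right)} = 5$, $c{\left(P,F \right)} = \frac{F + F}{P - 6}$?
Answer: $4$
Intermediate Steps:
$c{\left(P,F \right)} = \frac{2 F}{-6 + P}$
$\left(c{\left(8,-7 \right)} + z{\left(5 \right)}\right)^{2} = \left(2 \left(-7\right) \frac{1}{-6 + 8} + 5\right)^{2} = \left(2 \left(-7\right) \frac{1}{2} + 5\right)^{2} = \left(-7 + 5\right)^{2} = \left(-2\right)^{2} = 4$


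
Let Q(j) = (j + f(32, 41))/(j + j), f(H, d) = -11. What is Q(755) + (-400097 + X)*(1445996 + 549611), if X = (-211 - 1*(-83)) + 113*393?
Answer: -536102019735188/755 ≈ -7.1007e+11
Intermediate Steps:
X = 44281 (X = (-211 + 83) + 44409 = -128 + 44409 = 44281)
Q(j) = (-11 + j)/(2*j) (Q(j) = (j - 11)/(j + j) = (-11 + j)/((2*j)) = (-11 + j)*(1/(2*j)) = (-11 + j)/(2*j))
Q(755) + (-400097 + X)*(1445996 + 549611) = (1/2)*(-11 + 755)/755 + (-400097 + 44281)*(1445996 + 549611) = (1/2)*(1/755)*744 - 355816*1995607 = 372/755 - 710068900312 = -536102019735188/755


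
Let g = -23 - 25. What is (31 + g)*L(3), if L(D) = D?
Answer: -51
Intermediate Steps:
g = -48
(31 + g)*L(3) = (31 - 48)*3 = -17*3 = -51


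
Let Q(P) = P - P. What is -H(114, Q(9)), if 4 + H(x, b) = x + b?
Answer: -110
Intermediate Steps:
Q(P) = 0
H(x, b) = -4 + b + x (H(x, b) = -4 + (x + b) = -4 + (b + x) = -4 + b + x)
-H(114, Q(9)) = -(-4 + 0 + 114) = -1*110 = -110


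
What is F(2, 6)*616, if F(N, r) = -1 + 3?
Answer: 1232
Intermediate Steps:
F(N, r) = 2
F(2, 6)*616 = 2*616 = 1232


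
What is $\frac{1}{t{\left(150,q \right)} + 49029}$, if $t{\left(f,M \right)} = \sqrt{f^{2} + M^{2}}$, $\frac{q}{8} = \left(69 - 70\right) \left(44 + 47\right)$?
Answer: $\frac{49029}{2403290357} - \frac{2 \sqrt{138121}}{2403290357} \approx 2.0092 \cdot 10^{-5}$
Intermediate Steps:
$q = -728$ ($q = 8 \left(69 - 70\right) \left(44 + 47\right) = 8 \left(\left(-1\right) 91\right) = 8 \left(-91\right) = -728$)
$t{\left(f,M \right)} = \sqrt{M^{2} + f^{2}}$
$\frac{1}{t{\left(150,q \right)} + 49029} = \frac{1}{\sqrt{\left(-728\right)^{2} + 150^{2}} + 49029} = \frac{1}{\sqrt{529984 + 22500} + 49029} = \frac{1}{\sqrt{552484} + 49029} = \frac{1}{2 \sqrt{138121} + 49029} = \frac{1}{49029 + 2 \sqrt{138121}}$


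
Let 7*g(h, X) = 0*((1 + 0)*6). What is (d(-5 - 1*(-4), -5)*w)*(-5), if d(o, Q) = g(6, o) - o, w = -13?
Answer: 65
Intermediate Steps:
g(h, X) = 0 (g(h, X) = (0*((1 + 0)*6))/7 = (0*(1*6))/7 = (0*6)/7 = (1/7)*0 = 0)
d(o, Q) = -o (d(o, Q) = 0 - o = -o)
(d(-5 - 1*(-4), -5)*w)*(-5) = (-(-5 - 1*(-4))*(-13))*(-5) = (-(-5 + 4)*(-13))*(-5) = (-1*(-1)*(-13))*(-5) = (1*(-13))*(-5) = -13*(-5) = 65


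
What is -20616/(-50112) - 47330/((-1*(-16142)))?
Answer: -42479531/16852248 ≈ -2.5207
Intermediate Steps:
-20616/(-50112) - 47330/((-1*(-16142))) = -20616*(-1/50112) - 47330/16142 = 859/2088 - 47330*1/16142 = 859/2088 - 23665/8071 = -42479531/16852248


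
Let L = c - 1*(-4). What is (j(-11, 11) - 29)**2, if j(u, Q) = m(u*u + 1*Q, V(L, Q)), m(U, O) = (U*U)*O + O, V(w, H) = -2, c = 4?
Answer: 1216544641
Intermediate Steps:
L = 8 (L = 4 - 1*(-4) = 4 + 4 = 8)
m(U, O) = O + O*U**2 (m(U, O) = U**2*O + O = O*U**2 + O = O + O*U**2)
j(u, Q) = -2 - 2*(Q + u**2)**2 (j(u, Q) = -2*(1 + (u*u + 1*Q)**2) = -2*(1 + (u**2 + Q)**2) = -2*(1 + (Q + u**2)**2) = -2 - 2*(Q + u**2)**2)
(j(-11, 11) - 29)**2 = ((-2 - 2*(11 + (-11)**2)**2) - 29)**2 = ((-2 - 2*(11 + 121)**2) - 29)**2 = ((-2 - 2*132**2) - 29)**2 = ((-2 - 2*17424) - 29)**2 = ((-2 - 34848) - 29)**2 = (-34850 - 29)**2 = (-34879)**2 = 1216544641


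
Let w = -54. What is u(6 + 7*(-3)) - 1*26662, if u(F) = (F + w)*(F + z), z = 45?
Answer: -28732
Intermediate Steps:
u(F) = (-54 + F)*(45 + F) (u(F) = (F - 54)*(F + 45) = (-54 + F)*(45 + F))
u(6 + 7*(-3)) - 1*26662 = (-2430 + (6 + 7*(-3))² - 9*(6 + 7*(-3))) - 1*26662 = (-2430 + (6 - 21)² - 9*(6 - 21)) - 26662 = (-2430 + (-15)² - 9*(-15)) - 26662 = (-2430 + 225 + 135) - 26662 = -2070 - 26662 = -28732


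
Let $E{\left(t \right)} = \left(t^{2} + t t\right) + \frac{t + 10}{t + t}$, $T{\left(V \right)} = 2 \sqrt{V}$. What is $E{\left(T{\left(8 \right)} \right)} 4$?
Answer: $258 + \frac{5 \sqrt{2}}{2} \approx 261.54$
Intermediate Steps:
$E{\left(t \right)} = 2 t^{2} + \frac{10 + t}{2 t}$ ($E{\left(t \right)} = \left(t^{2} + t^{2}\right) + \frac{10 + t}{2 t} = 2 t^{2} + \left(10 + t\right) \frac{1}{2 t} = 2 t^{2} + \frac{10 + t}{2 t}$)
$E{\left(T{\left(8 \right)} \right)} 4 = \frac{10 + 2 \sqrt{8} + 4 \left(2 \sqrt{8}\right)^{3}}{2 \cdot 2 \sqrt{8}} \cdot 4 = \frac{10 + 2 \cdot 2 \sqrt{2} + 4 \left(2 \cdot 2 \sqrt{2}\right)^{3}}{2 \cdot 2 \cdot 2 \sqrt{2}} \cdot 4 = \frac{10 + 4 \sqrt{2} + 4 \left(4 \sqrt{2}\right)^{3}}{2 \cdot 4 \sqrt{2}} \cdot 4 = \frac{\frac{\sqrt{2}}{8} \left(10 + 4 \sqrt{2} + 4 \cdot 128 \sqrt{2}\right)}{2} \cdot 4 = \frac{\frac{\sqrt{2}}{8} \left(10 + 4 \sqrt{2} + 512 \sqrt{2}\right)}{2} \cdot 4 = \frac{\frac{\sqrt{2}}{8} \left(10 + 516 \sqrt{2}\right)}{2} \cdot 4 = \frac{\sqrt{2} \left(10 + 516 \sqrt{2}\right)}{16} \cdot 4 = \frac{\sqrt{2} \left(10 + 516 \sqrt{2}\right)}{4}$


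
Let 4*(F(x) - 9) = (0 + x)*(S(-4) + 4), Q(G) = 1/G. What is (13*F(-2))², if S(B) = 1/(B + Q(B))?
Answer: 2474329/289 ≈ 8561.7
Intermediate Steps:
S(B) = 1/(B + 1/B)
F(x) = 9 + 16*x/17 (F(x) = 9 + ((0 + x)*(-4/(1 + (-4)²) + 4))/4 = 9 + (x*(-4/(1 + 16) + 4))/4 = 9 + (x*(-4/17 + 4))/4 = 9 + (x*(64/17))/4 = 9 + (64*x/17)/4 = 9 + 16*x/17)
(13*F(-2))² = (13*(9 + (16/17)*(-2)))² = (13*(9 - 32/17))² = (13*(121/17))² = (1573/17)² = 2474329/289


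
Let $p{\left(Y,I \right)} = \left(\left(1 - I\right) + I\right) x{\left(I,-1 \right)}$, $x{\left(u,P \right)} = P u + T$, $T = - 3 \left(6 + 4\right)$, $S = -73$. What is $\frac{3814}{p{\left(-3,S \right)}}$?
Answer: $\frac{3814}{43} \approx 88.698$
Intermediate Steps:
$T = -30$ ($T = \left(-3\right) 10 = -30$)
$x{\left(u,P \right)} = -30 + P u$ ($x{\left(u,P \right)} = P u - 30 = -30 + P u$)
$p{\left(Y,I \right)} = -30 - I$ ($p{\left(Y,I \right)} = \left(\left(1 - I\right) + I\right) \left(-30 - I\right) = 1 \left(-30 - I\right) = -30 - I$)
$\frac{3814}{p{\left(-3,S \right)}} = \frac{3814}{-30 - -73} = \frac{3814}{-30 + 73} = \frac{3814}{43}$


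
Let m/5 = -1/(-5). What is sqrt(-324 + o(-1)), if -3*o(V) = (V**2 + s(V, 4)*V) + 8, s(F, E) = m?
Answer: 14*I*sqrt(15)/3 ≈ 18.074*I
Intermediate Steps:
m = 1 (m = 5*(-1/(-5)) = 5*(-1*(-1/5)) = 5*(1/5) = 1)
s(F, E) = 1
o(V) = -8/3 - V/3 - V**2/3 (o(V) = -((V**2 + 1*V) + 8)/3 = -((V**2 + V) + 8)/3 = -((V + V**2) + 8)/3 = -(8 + V + V**2)/3 = -8/3 - V/3 - V**2/3)
sqrt(-324 + o(-1)) = sqrt(-324 + (-8/3 - 1/3*(-1) - 1/3*(-1)**2)) = sqrt(-324 + (-8/3 + 1/3 - 1/3*1)) = sqrt(-324 + (-8/3 + 1/3 - 1/3)) = sqrt(-324 - 8/3) = sqrt(-980/3) = 14*I*sqrt(15)/3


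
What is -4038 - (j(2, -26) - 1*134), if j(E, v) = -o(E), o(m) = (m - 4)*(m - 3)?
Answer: -3902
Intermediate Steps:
o(m) = (-4 + m)*(-3 + m)
j(E, v) = -12 - E**2 + 7*E (j(E, v) = -(12 + E**2 - 7*E) = -12 - E**2 + 7*E)
-4038 - (j(2, -26) - 1*134) = -4038 - ((-12 - 1*2**2 + 7*2) - 1*134) = -4038 - ((-12 - 1*4 + 14) - 134) = -4038 - ((-12 - 4 + 14) - 134) = -4038 - (-2 - 134) = -4038 - 1*(-136) = -4038 + 136 = -3902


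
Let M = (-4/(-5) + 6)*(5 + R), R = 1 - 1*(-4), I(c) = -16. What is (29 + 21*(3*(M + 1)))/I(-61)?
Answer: -547/2 ≈ -273.50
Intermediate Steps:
R = 5 (R = 1 + 4 = 5)
M = 68 (M = (-4/(-5) + 6)*(5 + 5) = (-4*(-⅕) + 6)*10 = (⅘ + 6)*10 = (34/5)*10 = 68)
(29 + 21*(3*(M + 1)))/I(-61) = (29 + 21*(3*(68 + 1)))/(-16) = (29 + 21*(3*69))*(-1/16) = (29 + 21*207)*(-1/16) = (29 + 4347)*(-1/16) = 4376*(-1/16) = -547/2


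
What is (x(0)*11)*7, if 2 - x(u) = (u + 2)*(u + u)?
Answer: 154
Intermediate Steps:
x(u) = 2 - 2*u*(2 + u) (x(u) = 2 - (u + 2)*(u + u) = 2 - (2 + u)*2*u = 2 - 2*u*(2 + u))
(x(0)*11)*7 = ((2 - 4*0 - 2*0²)*11)*7 = ((2 + 0 - 2*0)*11)*7 = ((2 + 0 + 0)*11)*7 = (2*11)*7 = 22*7 = 154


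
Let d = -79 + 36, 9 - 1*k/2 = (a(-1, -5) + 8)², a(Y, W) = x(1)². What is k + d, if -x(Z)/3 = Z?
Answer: -603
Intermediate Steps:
x(Z) = -3*Z
a(Y, W) = 9 (a(Y, W) = (-3*1)² = (-3)² = 9)
k = -560 (k = 18 - 2*(9 + 8)² = 18 - 2*17² = 18 - 2*289 = 18 - 578 = -560)
d = -43
k + d = -560 - 43 = -603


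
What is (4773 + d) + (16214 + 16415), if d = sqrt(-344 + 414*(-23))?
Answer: 37402 + I*sqrt(9866) ≈ 37402.0 + 99.328*I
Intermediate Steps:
d = I*sqrt(9866) (d = sqrt(-344 - 9522) = sqrt(-9866) = I*sqrt(9866) ≈ 99.328*I)
(4773 + d) + (16214 + 16415) = (4773 + I*sqrt(9866)) + (16214 + 16415) = (4773 + I*sqrt(9866)) + 32629 = 37402 + I*sqrt(9866)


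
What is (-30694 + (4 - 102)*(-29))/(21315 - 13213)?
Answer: -13926/4051 ≈ -3.4377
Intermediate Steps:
(-30694 + (4 - 102)*(-29))/(21315 - 13213) = (-30694 - 98*(-29))/8102 = (-30694 + 2842)*(1/8102) = -27852*1/8102 = -13926/4051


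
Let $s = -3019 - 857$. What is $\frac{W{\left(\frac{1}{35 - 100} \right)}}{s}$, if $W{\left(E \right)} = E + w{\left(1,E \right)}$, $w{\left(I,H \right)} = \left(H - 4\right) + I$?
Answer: $\frac{197}{251940} \approx 0.00078193$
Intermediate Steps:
$s = -3876$ ($s = -3019 - 857 = -3876$)
$w{\left(I,H \right)} = -4 + H + I$ ($w{\left(I,H \right)} = \left(-4 + H\right) + I = -4 + H + I$)
$W{\left(E \right)} = -3 + 2 E$ ($W{\left(E \right)} = E + \left(-4 + E + 1\right) = E + \left(-3 + E\right) = -3 + 2 E$)
$\frac{W{\left(\frac{1}{35 - 100} \right)}}{s} = \frac{-3 + \frac{2}{35 - 100}}{-3876} = \left(-3 + \frac{2}{-65}\right) \left(- \frac{1}{3876}\right) = \left(-3 + 2 \left(- \frac{1}{65}\right)\right) \left(- \frac{1}{3876}\right) = \left(-3 - \frac{2}{65}\right) \left(- \frac{1}{3876}\right) = \left(- \frac{197}{65}\right) \left(- \frac{1}{3876}\right) = \frac{197}{251940}$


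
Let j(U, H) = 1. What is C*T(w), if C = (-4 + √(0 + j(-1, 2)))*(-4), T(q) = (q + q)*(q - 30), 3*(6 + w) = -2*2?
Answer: 19712/3 ≈ 6570.7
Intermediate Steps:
w = -22/3 (w = -6 + (-2*2)/3 = -6 + (⅓)*(-4) = -6 - 4/3 = -22/3 ≈ -7.3333)
T(q) = 2*q*(-30 + q) (T(q) = (2*q)*(-30 + q) = 2*q*(-30 + q))
C = 12 (C = (-4 + √(0 + 1))*(-4) = (-4 + √1)*(-4) = (-4 + 1)*(-4) = -3*(-4) = 12)
C*T(w) = 12*(2*(-22/3)*(-30 - 22/3)) = 12*(2*(-22/3)*(-112/3)) = 12*(4928/9) = 19712/3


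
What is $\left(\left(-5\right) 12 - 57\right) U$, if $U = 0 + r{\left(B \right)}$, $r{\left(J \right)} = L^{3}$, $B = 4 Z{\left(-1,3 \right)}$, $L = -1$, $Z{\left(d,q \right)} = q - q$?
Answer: $117$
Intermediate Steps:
$Z{\left(d,q \right)} = 0$
$B = 0$ ($B = 4 \cdot 0 = 0$)
$r{\left(J \right)} = -1$ ($r{\left(J \right)} = \left(-1\right)^{3} = -1$)
$U = -1$ ($U = 0 - 1 = -1$)
$\left(\left(-5\right) 12 - 57\right) U = \left(\left(-5\right) 12 - 57\right) \left(-1\right) = \left(-60 - 57\right) \left(-1\right) = \left(-117\right) \left(-1\right) = 117$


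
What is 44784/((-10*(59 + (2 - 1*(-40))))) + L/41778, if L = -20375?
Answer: -945782351/21097890 ≈ -44.828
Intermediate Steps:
44784/((-10*(59 + (2 - 1*(-40))))) + L/41778 = 44784/((-10*(59 + (2 - 1*(-40))))) - 20375/41778 = 44784/((-10*(59 + (2 + 40)))) - 20375*1/41778 = 44784/((-10*(59 + 42))) - 20375/41778 = 44784/((-10*101)) - 20375/41778 = 44784/(-1010) - 20375/41778 = 44784*(-1/1010) - 20375/41778 = -22392/505 - 20375/41778 = -945782351/21097890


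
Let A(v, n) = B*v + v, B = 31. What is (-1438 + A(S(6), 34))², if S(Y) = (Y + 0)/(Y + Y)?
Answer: 2022084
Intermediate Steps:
S(Y) = ½ (S(Y) = Y/((2*Y)) = Y*(1/(2*Y)) = ½)
A(v, n) = 32*v (A(v, n) = 31*v + v = 32*v)
(-1438 + A(S(6), 34))² = (-1438 + 32*(½))² = (-1438 + 16)² = (-1422)² = 2022084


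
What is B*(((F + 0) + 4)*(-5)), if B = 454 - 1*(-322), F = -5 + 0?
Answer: 3880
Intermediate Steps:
F = -5
B = 776 (B = 454 + 322 = 776)
B*(((F + 0) + 4)*(-5)) = 776*(((-5 + 0) + 4)*(-5)) = 776*((-5 + 4)*(-5)) = 776*(-1*(-5)) = 776*5 = 3880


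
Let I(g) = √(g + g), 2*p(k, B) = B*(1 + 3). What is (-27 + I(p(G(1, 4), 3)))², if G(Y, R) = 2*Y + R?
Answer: 741 - 108*√3 ≈ 553.94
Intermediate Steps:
G(Y, R) = R + 2*Y
p(k, B) = 2*B (p(k, B) = (B*(1 + 3))/2 = (B*4)/2 = (4*B)/2 = 2*B)
I(g) = √2*√g (I(g) = √(2*g) = √2*√g)
(-27 + I(p(G(1, 4), 3)))² = (-27 + √2*√(2*3))² = (-27 + √2*√6)² = (-27 + 2*√3)²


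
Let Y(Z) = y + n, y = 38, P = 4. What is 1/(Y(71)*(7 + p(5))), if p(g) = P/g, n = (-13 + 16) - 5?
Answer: 5/1404 ≈ 0.0035613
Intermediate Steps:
n = -2 (n = 3 - 5 = -2)
p(g) = 4/g
Y(Z) = 36 (Y(Z) = 38 - 2 = 36)
1/(Y(71)*(7 + p(5))) = 1/(36*(7 + 4/5)) = 1/(36*(7 + 4*(⅕))) = 1/(36*(7 + ⅘)) = 1/(36*(39/5)) = 1/(1404/5) = 5/1404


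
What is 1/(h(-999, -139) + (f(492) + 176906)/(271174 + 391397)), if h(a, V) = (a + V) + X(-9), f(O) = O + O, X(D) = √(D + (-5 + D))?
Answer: -499464510831468/568266611887247407 - 439000330041*I*√23/568266611887247407 ≈ -0.00087893 - 3.7049e-6*I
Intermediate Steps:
X(D) = √(-5 + 2*D)
f(O) = 2*O
h(a, V) = V + a + I*√23 (h(a, V) = (a + V) + √(-5 + 2*(-9)) = (V + a) + √(-5 - 18) = (V + a) + √(-23) = (V + a) + I*√23 = V + a + I*√23)
1/(h(-999, -139) + (f(492) + 176906)/(271174 + 391397)) = 1/((-139 - 999 + I*√23) + (2*492 + 176906)/(271174 + 391397)) = 1/((-1138 + I*√23) + (984 + 176906)/662571) = 1/((-1138 + I*√23) + 177890*(1/662571)) = 1/((-1138 + I*√23) + 177890/662571) = 1/(-753827908/662571 + I*√23)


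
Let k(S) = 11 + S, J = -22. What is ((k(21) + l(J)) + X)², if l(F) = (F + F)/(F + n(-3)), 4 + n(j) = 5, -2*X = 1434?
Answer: 205664281/441 ≈ 4.6636e+5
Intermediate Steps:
X = -717 (X = -½*1434 = -717)
n(j) = 1 (n(j) = -4 + 5 = 1)
l(F) = 2*F/(1 + F) (l(F) = (F + F)/(F + 1) = (2*F)/(1 + F) = 2*F/(1 + F))
((k(21) + l(J)) + X)² = (((11 + 21) + 2*(-22)/(1 - 22)) - 717)² = ((32 + 2*(-22)/(-21)) - 717)² = ((32 + 2*(-22)*(-1/21)) - 717)² = ((32 + 44/21) - 717)² = (716/21 - 717)² = (-14341/21)² = 205664281/441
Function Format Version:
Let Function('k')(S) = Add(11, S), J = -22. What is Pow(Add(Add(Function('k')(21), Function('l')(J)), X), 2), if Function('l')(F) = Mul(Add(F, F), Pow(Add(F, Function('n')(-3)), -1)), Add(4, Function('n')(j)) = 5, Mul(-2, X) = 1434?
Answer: Rational(205664281, 441) ≈ 4.6636e+5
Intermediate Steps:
X = -717 (X = Mul(Rational(-1, 2), 1434) = -717)
Function('n')(j) = 1 (Function('n')(j) = Add(-4, 5) = 1)
Function('l')(F) = Mul(2, F, Pow(Add(1, F), -1)) (Function('l')(F) = Mul(Add(F, F), Pow(Add(F, 1), -1)) = Mul(Mul(2, F), Pow(Add(1, F), -1)) = Mul(2, F, Pow(Add(1, F), -1)))
Pow(Add(Add(Function('k')(21), Function('l')(J)), X), 2) = Pow(Add(Add(Add(11, 21), Mul(2, -22, Pow(Add(1, -22), -1))), -717), 2) = Pow(Add(Add(32, Mul(2, -22, Pow(-21, -1))), -717), 2) = Pow(Add(Add(32, Mul(2, -22, Rational(-1, 21))), -717), 2) = Pow(Add(Add(32, Rational(44, 21)), -717), 2) = Pow(Add(Rational(716, 21), -717), 2) = Pow(Rational(-14341, 21), 2) = Rational(205664281, 441)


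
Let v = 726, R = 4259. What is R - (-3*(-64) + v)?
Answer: 3341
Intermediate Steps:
R - (-3*(-64) + v) = 4259 - (-3*(-64) + 726) = 4259 - (192 + 726) = 4259 - 1*918 = 4259 - 918 = 3341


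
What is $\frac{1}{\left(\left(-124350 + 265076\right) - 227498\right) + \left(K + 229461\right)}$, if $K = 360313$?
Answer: $\frac{1}{503002} \approx 1.9881 \cdot 10^{-6}$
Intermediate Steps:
$\frac{1}{\left(\left(-124350 + 265076\right) - 227498\right) + \left(K + 229461\right)} = \frac{1}{\left(\left(-124350 + 265076\right) - 227498\right) + \left(360313 + 229461\right)} = \frac{1}{\left(140726 - 227498\right) + 589774} = \frac{1}{-86772 + 589774} = \frac{1}{503002}$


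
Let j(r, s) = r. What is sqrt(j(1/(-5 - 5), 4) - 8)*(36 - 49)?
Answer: -117*I*sqrt(10)/10 ≈ -36.999*I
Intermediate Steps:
sqrt(j(1/(-5 - 5), 4) - 8)*(36 - 49) = sqrt(1/(-5 - 5) - 8)*(36 - 49) = sqrt(1/(-10) - 8)*(-13) = sqrt(-1/10 - 8)*(-13) = sqrt(-81/10)*(-13) = (9*I*sqrt(10)/10)*(-13) = -117*I*sqrt(10)/10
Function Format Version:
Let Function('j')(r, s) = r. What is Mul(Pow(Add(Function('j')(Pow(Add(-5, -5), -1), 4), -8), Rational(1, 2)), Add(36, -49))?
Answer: Mul(Rational(-117, 10), I, Pow(10, Rational(1, 2))) ≈ Mul(-36.999, I)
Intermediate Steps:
Mul(Pow(Add(Function('j')(Pow(Add(-5, -5), -1), 4), -8), Rational(1, 2)), Add(36, -49)) = Mul(Pow(Add(Pow(Add(-5, -5), -1), -8), Rational(1, 2)), Add(36, -49)) = Mul(Pow(Add(Pow(-10, -1), -8), Rational(1, 2)), -13) = Mul(Pow(Add(Rational(-1, 10), -8), Rational(1, 2)), -13) = Mul(Pow(Rational(-81, 10), Rational(1, 2)), -13) = Mul(Mul(Rational(9, 10), I, Pow(10, Rational(1, 2))), -13) = Mul(Rational(-117, 10), I, Pow(10, Rational(1, 2)))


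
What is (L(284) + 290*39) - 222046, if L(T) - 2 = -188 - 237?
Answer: -211159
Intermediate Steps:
L(T) = -423 (L(T) = 2 + (-188 - 237) = 2 - 425 = -423)
(L(284) + 290*39) - 222046 = (-423 + 290*39) - 222046 = (-423 + 11310) - 222046 = 10887 - 222046 = -211159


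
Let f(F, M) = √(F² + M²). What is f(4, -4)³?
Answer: 128*√2 ≈ 181.02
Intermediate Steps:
f(4, -4)³ = (√(4² + (-4)²))³ = (√(16 + 16))³ = (√32)³ = (4*√2)³ = 128*√2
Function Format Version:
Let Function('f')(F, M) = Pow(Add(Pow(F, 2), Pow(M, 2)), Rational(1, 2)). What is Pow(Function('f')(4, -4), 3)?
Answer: Mul(128, Pow(2, Rational(1, 2))) ≈ 181.02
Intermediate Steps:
Pow(Function('f')(4, -4), 3) = Pow(Pow(Add(Pow(4, 2), Pow(-4, 2)), Rational(1, 2)), 3) = Pow(Pow(Add(16, 16), Rational(1, 2)), 3) = Pow(Pow(32, Rational(1, 2)), 3) = Pow(Mul(4, Pow(2, Rational(1, 2))), 3) = Mul(128, Pow(2, Rational(1, 2)))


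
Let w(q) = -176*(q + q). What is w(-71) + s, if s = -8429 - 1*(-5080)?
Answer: 21643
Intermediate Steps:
s = -3349 (s = -8429 + 5080 = -3349)
w(q) = -352*q
w(-71) + s = -352*(-71) - 3349 = 24992 - 3349 = 21643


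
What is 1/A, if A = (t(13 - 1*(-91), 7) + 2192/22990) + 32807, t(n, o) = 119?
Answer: 11495/378485466 ≈ 3.0371e-5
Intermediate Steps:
A = 378485466/11495 (A = (119 + 2192/22990) + 32807 = (119 + 2192*(1/22990)) + 32807 = (119 + 1096/11495) + 32807 = 1369001/11495 + 32807 = 378485466/11495 ≈ 32926.)
1/A = 1/(378485466/11495) = 11495/378485466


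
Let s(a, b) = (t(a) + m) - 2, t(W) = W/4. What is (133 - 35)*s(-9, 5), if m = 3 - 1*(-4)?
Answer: 539/2 ≈ 269.50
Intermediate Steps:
t(W) = W/4 (t(W) = W*(¼) = W/4)
m = 7 (m = 3 + 4 = 7)
s(a, b) = 5 + a/4 (s(a, b) = (a/4 + 7) - 2 = (7 + a/4) - 2 = 5 + a/4)
(133 - 35)*s(-9, 5) = (133 - 35)*(5 + (¼)*(-9)) = 98*(5 - 9/4) = 98*(11/4) = 539/2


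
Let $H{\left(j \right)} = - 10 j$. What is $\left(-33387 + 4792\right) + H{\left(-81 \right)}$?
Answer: $-27785$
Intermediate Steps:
$\left(-33387 + 4792\right) + H{\left(-81 \right)} = \left(-33387 + 4792\right) - -810 = -28595 + 810 = -27785$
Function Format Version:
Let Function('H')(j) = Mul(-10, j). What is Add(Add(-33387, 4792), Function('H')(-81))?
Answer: -27785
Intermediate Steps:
Add(Add(-33387, 4792), Function('H')(-81)) = Add(Add(-33387, 4792), Mul(-10, -81)) = Add(-28595, 810) = -27785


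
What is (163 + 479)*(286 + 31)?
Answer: 203514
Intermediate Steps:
(163 + 479)*(286 + 31) = 642*317 = 203514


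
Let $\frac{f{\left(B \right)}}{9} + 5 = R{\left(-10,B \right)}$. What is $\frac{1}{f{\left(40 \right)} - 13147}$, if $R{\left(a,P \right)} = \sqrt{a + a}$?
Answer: $- \frac{3298}{43507621} - \frac{9 i \sqrt{5}}{87015242} \approx -7.5803 \cdot 10^{-5} - 2.3128 \cdot 10^{-7} i$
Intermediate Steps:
$R{\left(a,P \right)} = \sqrt{2} \sqrt{a}$ ($R{\left(a,P \right)} = \sqrt{2 a} = \sqrt{2} \sqrt{a}$)
$f{\left(B \right)} = -45 + 18 i \sqrt{5}$ ($f{\left(B \right)} = -45 + 9 \sqrt{2} \sqrt{-10} = -45 + 9 \sqrt{2} i \sqrt{10} = -45 + 9 \cdot 2 i \sqrt{5} = -45 + 18 i \sqrt{5}$)
$\frac{1}{f{\left(40 \right)} - 13147} = \frac{1}{\left(-45 + 18 i \sqrt{5}\right) - 13147} = \frac{1}{-13192 + 18 i \sqrt{5}}$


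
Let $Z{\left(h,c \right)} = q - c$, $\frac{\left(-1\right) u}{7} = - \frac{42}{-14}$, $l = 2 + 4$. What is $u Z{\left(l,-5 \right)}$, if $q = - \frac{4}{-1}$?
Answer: $-189$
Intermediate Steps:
$l = 6$
$q = 4$ ($q = \left(-4\right) \left(-1\right) = 4$)
$u = -21$ ($u = - 7 \left(- \frac{42}{-14}\right) = - 7 \left(\left(-42\right) \left(- \frac{1}{14}\right)\right) = \left(-7\right) 3 = -21$)
$Z{\left(h,c \right)} = 4 - c$
$u Z{\left(l,-5 \right)} = - 21 \left(4 - -5\right) = - 21 \left(4 + 5\right) = \left(-21\right) 9 = -189$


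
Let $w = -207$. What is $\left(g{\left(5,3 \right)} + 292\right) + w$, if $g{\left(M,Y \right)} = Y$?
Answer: $88$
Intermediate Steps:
$\left(g{\left(5,3 \right)} + 292\right) + w = \left(3 + 292\right) - 207 = 295 - 207 = 88$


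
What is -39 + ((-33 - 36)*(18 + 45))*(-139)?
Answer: 604194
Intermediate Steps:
-39 + ((-33 - 36)*(18 + 45))*(-139) = -39 - 69*63*(-139) = -39 - 4347*(-139) = -39 + 604233 = 604194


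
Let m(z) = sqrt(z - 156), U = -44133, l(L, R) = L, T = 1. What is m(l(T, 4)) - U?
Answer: 44133 + I*sqrt(155) ≈ 44133.0 + 12.45*I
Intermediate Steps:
m(z) = sqrt(-156 + z)
m(l(T, 4)) - U = sqrt(-156 + 1) - 1*(-44133) = sqrt(-155) + 44133 = I*sqrt(155) + 44133 = 44133 + I*sqrt(155)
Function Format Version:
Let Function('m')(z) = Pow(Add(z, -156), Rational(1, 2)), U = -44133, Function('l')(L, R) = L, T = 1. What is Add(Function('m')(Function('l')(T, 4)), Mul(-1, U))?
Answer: Add(44133, Mul(I, Pow(155, Rational(1, 2)))) ≈ Add(44133., Mul(12.450, I))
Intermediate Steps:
Function('m')(z) = Pow(Add(-156, z), Rational(1, 2))
Add(Function('m')(Function('l')(T, 4)), Mul(-1, U)) = Add(Pow(Add(-156, 1), Rational(1, 2)), Mul(-1, -44133)) = Add(Pow(-155, Rational(1, 2)), 44133) = Add(Mul(I, Pow(155, Rational(1, 2))), 44133) = Add(44133, Mul(I, Pow(155, Rational(1, 2))))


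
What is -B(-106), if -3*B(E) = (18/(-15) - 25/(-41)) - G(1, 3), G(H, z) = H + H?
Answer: -177/205 ≈ -0.86341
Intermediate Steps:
G(H, z) = 2*H
B(E) = 177/205 (B(E) = -((18/(-15) - 25/(-41)) - 2)/3 = -((18*(-1/15) - 25*(-1/41)) - 1*2)/3 = -((-6/5 + 25/41) - 2)/3 = -(-121/205 - 2)/3 = -1/3*(-531/205) = 177/205)
-B(-106) = -1*177/205 = -177/205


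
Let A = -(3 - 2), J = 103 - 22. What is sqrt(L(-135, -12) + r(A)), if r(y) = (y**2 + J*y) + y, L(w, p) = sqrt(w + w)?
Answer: sqrt(-81 + 3*I*sqrt(30)) ≈ 0.90826 + 9.0457*I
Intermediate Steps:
J = 81
L(w, p) = sqrt(2)*sqrt(w) (L(w, p) = sqrt(2*w) = sqrt(2)*sqrt(w))
A = -1 (A = -1*1 = -1)
r(y) = y**2 + 82*y (r(y) = (y**2 + 81*y) + y = y**2 + 82*y)
sqrt(L(-135, -12) + r(A)) = sqrt(sqrt(2)*sqrt(-135) - (82 - 1)) = sqrt(sqrt(2)*(3*I*sqrt(15)) - 1*81) = sqrt(3*I*sqrt(30) - 81) = sqrt(-81 + 3*I*sqrt(30))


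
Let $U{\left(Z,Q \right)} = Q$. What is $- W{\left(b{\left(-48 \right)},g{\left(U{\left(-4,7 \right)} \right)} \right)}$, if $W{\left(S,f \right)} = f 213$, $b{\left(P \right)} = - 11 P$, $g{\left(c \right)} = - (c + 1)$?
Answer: $1704$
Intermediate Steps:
$g{\left(c \right)} = -1 - c$ ($g{\left(c \right)} = - (1 + c) = -1 - c$)
$W{\left(S,f \right)} = 213 f$
$- W{\left(b{\left(-48 \right)},g{\left(U{\left(-4,7 \right)} \right)} \right)} = - 213 \left(-1 - 7\right) = - 213 \left(-8\right) = \left(-1\right) \left(-1704\right) = 1704$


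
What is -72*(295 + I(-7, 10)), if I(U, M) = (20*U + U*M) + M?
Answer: -6840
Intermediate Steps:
I(U, M) = M + 20*U + M*U (I(U, M) = (20*U + M*U) + M = M + 20*U + M*U)
-72*(295 + I(-7, 10)) = -72*(295 + (10 + 20*(-7) + 10*(-7))) = -72*(295 + (10 - 140 - 70)) = -72*(295 - 200) = -72*95 = -6840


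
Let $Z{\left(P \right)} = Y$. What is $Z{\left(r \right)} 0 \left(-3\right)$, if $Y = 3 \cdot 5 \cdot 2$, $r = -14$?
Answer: $0$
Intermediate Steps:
$Y = 30$ ($Y = 15 \cdot 2 = 30$)
$Z{\left(P \right)} = 30$
$Z{\left(r \right)} 0 \left(-3\right) = 30 \cdot 0 \left(-3\right) = 30 \cdot 0 = 0$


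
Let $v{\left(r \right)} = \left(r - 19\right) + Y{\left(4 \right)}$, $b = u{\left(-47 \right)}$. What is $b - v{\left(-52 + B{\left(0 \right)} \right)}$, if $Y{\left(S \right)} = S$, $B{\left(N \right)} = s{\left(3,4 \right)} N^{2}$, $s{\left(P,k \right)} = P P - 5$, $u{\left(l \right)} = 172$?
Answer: $239$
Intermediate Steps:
$s{\left(P,k \right)} = -5 + P^{2}$ ($s{\left(P,k \right)} = P^{2} - 5 = -5 + P^{2}$)
$b = 172$
$B{\left(N \right)} = 4 N^{2}$ ($B{\left(N \right)} = \left(-5 + 3^{2}\right) N^{2} = \left(-5 + 9\right) N^{2} = 4 N^{2}$)
$v{\left(r \right)} = -15 + r$ ($v{\left(r \right)} = \left(r - 19\right) + 4 = \left(-19 + r\right) + 4 = -15 + r$)
$b - v{\left(-52 + B{\left(0 \right)} \right)} = 172 - \left(-15 - \left(52 - 4 \cdot 0^{2}\right)\right) = 172 - \left(-15 + \left(-52 + 4 \cdot 0\right)\right) = 172 - \left(-15 + \left(-52 + 0\right)\right) = 172 - \left(-15 - 52\right) = 172 - -67 = 172 + 67 = 239$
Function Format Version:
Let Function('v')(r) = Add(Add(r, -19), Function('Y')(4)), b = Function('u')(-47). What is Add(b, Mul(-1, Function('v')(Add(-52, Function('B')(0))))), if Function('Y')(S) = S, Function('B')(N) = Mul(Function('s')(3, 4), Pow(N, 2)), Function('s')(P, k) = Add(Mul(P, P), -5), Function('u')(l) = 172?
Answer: 239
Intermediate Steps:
Function('s')(P, k) = Add(-5, Pow(P, 2)) (Function('s')(P, k) = Add(Pow(P, 2), -5) = Add(-5, Pow(P, 2)))
b = 172
Function('B')(N) = Mul(4, Pow(N, 2)) (Function('B')(N) = Mul(Add(-5, Pow(3, 2)), Pow(N, 2)) = Mul(Add(-5, 9), Pow(N, 2)) = Mul(4, Pow(N, 2)))
Function('v')(r) = Add(-15, r) (Function('v')(r) = Add(Add(r, -19), 4) = Add(Add(-19, r), 4) = Add(-15, r))
Add(b, Mul(-1, Function('v')(Add(-52, Function('B')(0))))) = Add(172, Mul(-1, Add(-15, Add(-52, Mul(4, Pow(0, 2)))))) = Add(172, Mul(-1, Add(-15, Add(-52, Mul(4, 0))))) = Add(172, Mul(-1, Add(-15, Add(-52, 0)))) = Add(172, Mul(-1, Add(-15, -52))) = Add(172, Mul(-1, -67)) = Add(172, 67) = 239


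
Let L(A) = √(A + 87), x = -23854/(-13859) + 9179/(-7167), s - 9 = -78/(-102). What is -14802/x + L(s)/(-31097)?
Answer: -1470244959306/43749857 - √27965/528649 ≈ -33606.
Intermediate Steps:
s = 166/17 (s = 9 - 78/(-102) = 9 - 78*(-1/102) = 9 + 13/17 = 166/17 ≈ 9.7647)
x = 43749857/99327453 (x = -23854*(-1/13859) + 9179*(-1/7167) = 23854/13859 - 9179/7167 = 43749857/99327453 ≈ 0.44046)
L(A) = √(87 + A)
-14802/x + L(s)/(-31097) = -14802/43749857/99327453 + √(87 + 166/17)/(-31097) = -14802*99327453/43749857 + √(1645/17)*(-1/31097) = -1470244959306/43749857 + (√27965/17)*(-1/31097) = -1470244959306/43749857 - √27965/528649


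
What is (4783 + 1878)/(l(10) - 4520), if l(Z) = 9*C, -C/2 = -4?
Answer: -6661/4448 ≈ -1.4975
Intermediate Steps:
C = 8 (C = -2*(-4) = 8)
l(Z) = 72 (l(Z) = 9*8 = 72)
(4783 + 1878)/(l(10) - 4520) = (4783 + 1878)/(72 - 4520) = 6661/(-4448) = 6661*(-1/4448) = -6661/4448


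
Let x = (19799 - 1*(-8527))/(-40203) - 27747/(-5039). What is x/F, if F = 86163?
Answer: 29478119/528943996287 ≈ 5.5730e-5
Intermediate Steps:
x = 324259309/67527639 (x = (19799 + 8527)*(-1/40203) - 27747*(-1/5039) = 28326*(-1/40203) + 27747/5039 = -9442/13401 + 27747/5039 = 324259309/67527639 ≈ 4.8019)
x/F = (324259309/67527639)/86163 = (324259309/67527639)*(1/86163) = 29478119/528943996287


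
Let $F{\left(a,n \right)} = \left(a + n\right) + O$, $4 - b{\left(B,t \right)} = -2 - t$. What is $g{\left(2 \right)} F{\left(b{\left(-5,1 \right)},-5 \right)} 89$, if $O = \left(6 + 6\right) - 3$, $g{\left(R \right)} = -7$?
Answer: $-6853$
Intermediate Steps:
$b{\left(B,t \right)} = 6 + t$ ($b{\left(B,t \right)} = 4 - \left(-2 - t\right) = 4 + \left(2 + t\right) = 6 + t$)
$O = 9$ ($O = 12 - 3 = 9$)
$F{\left(a,n \right)} = 9 + a + n$ ($F{\left(a,n \right)} = \left(a + n\right) + 9 = 9 + a + n$)
$g{\left(2 \right)} F{\left(b{\left(-5,1 \right)},-5 \right)} 89 = - 7 \left(9 + \left(6 + 1\right) - 5\right) 89 = - 7 \left(9 + 7 - 5\right) 89 = \left(-7\right) 11 \cdot 89 = \left(-77\right) 89 = -6853$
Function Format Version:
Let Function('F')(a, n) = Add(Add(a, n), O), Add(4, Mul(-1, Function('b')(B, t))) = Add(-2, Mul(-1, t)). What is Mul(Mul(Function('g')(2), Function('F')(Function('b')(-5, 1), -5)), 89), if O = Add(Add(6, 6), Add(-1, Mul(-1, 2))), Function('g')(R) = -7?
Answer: -6853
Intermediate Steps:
Function('b')(B, t) = Add(6, t) (Function('b')(B, t) = Add(4, Mul(-1, Add(-2, Mul(-1, t)))) = Add(4, Add(2, t)) = Add(6, t))
O = 9 (O = Add(12, Add(-1, -2)) = Add(12, -3) = 9)
Function('F')(a, n) = Add(9, a, n) (Function('F')(a, n) = Add(Add(a, n), 9) = Add(9, a, n))
Mul(Mul(Function('g')(2), Function('F')(Function('b')(-5, 1), -5)), 89) = Mul(Mul(-7, Add(9, Add(6, 1), -5)), 89) = Mul(Mul(-7, Add(9, 7, -5)), 89) = Mul(Mul(-7, 11), 89) = Mul(-77, 89) = -6853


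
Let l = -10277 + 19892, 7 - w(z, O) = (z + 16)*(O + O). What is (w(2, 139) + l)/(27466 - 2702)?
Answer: 2309/12382 ≈ 0.18648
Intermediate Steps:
w(z, O) = 7 - 2*O*(16 + z) (w(z, O) = 7 - (z + 16)*(O + O) = 7 - (16 + z)*2*O = 7 - 2*O*(16 + z))
l = 9615
(w(2, 139) + l)/(27466 - 2702) = ((7 - 32*139 - 2*139*2) + 9615)/(27466 - 2702) = ((7 - 4448 - 556) + 9615)/24764 = (-4997 + 9615)*(1/24764) = 4618*(1/24764) = 2309/12382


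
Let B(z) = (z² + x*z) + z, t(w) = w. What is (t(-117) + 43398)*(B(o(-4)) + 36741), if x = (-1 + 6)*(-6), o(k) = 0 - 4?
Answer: 1595900313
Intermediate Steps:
o(k) = -4
x = -30 (x = 5*(-6) = -30)
B(z) = z² - 29*z (B(z) = (z² - 30*z) + z = z² - 29*z)
(t(-117) + 43398)*(B(o(-4)) + 36741) = (-117 + 43398)*(-4*(-29 - 4) + 36741) = 43281*(-4*(-33) + 36741) = 43281*(132 + 36741) = 43281*36873 = 1595900313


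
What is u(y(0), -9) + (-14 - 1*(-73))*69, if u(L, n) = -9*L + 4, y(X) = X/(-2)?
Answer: 4075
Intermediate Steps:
y(X) = -X/2 (y(X) = X*(-½) = -X/2)
u(L, n) = 4 - 9*L
u(y(0), -9) + (-14 - 1*(-73))*69 = (4 - (-9)*0/2) + (-14 - 1*(-73))*69 = (4 - 9*0) + (-14 + 73)*69 = (4 + 0) + 59*69 = 4 + 4071 = 4075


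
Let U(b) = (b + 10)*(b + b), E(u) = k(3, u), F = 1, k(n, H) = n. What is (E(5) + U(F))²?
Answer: 625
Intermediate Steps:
E(u) = 3
U(b) = 2*b*(10 + b) (U(b) = (10 + b)*(2*b) = 2*b*(10 + b))
(E(5) + U(F))² = (3 + 2*1*(10 + 1))² = (3 + 2*1*11)² = (3 + 22)² = 25² = 625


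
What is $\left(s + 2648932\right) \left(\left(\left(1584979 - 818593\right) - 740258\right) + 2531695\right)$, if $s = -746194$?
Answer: $4866867019374$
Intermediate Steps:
$\left(s + 2648932\right) \left(\left(\left(1584979 - 818593\right) - 740258\right) + 2531695\right) = \left(-746194 + 2648932\right) \left(\left(\left(1584979 - 818593\right) - 740258\right) + 2531695\right) = 1902738 \left(\left(766386 - 740258\right) + 2531695\right) = 1902738 \left(26128 + 2531695\right) = 1902738 \cdot 2557823 = 4866867019374$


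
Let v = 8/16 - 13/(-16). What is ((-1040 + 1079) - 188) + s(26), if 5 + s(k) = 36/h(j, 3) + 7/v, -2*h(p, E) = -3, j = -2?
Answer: -374/3 ≈ -124.67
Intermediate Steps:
h(p, E) = 3/2 (h(p, E) = -1/2*(-3) = 3/2)
v = 21/16 (v = 8*(1/16) - 13*(-1/16) = 1/2 + 13/16 = 21/16 ≈ 1.3125)
s(k) = 73/3 (s(k) = -5 + (36/(3/2) + 7/(21/16)) = -5 + (36*(2/3) + 7*(16/21)) = -5 + (24 + 16/3) = -5 + 88/3 = 73/3)
((-1040 + 1079) - 188) + s(26) = ((-1040 + 1079) - 188) + 73/3 = (39 - 188) + 73/3 = -149 + 73/3 = -374/3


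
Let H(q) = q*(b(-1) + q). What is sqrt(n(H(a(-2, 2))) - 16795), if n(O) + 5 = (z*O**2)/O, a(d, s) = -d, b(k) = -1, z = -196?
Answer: 2*I*sqrt(4298) ≈ 131.12*I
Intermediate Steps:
H(q) = q*(-1 + q)
n(O) = -5 - 196*O (n(O) = -5 + (-196*O**2)/O = -5 - 196*O)
sqrt(n(H(a(-2, 2))) - 16795) = sqrt((-5 - 196*(-1*(-2))*(-1 - 1*(-2))) - 16795) = sqrt((-5 - 392*(-1 + 2)) - 16795) = sqrt((-5 - 392) - 16795) = sqrt(-397 - 16795) = sqrt(-17192) = 2*I*sqrt(4298)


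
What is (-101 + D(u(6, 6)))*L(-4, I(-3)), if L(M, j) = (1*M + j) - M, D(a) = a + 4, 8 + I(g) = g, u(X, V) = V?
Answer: 1001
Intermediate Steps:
I(g) = -8 + g
D(a) = 4 + a
L(M, j) = j (L(M, j) = (M + j) - M = j)
(-101 + D(u(6, 6)))*L(-4, I(-3)) = (-101 + (4 + 6))*(-8 - 3) = (-101 + 10)*(-11) = -91*(-11) = 1001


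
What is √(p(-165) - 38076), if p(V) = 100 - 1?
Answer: I*√37977 ≈ 194.88*I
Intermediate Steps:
p(V) = 99
√(p(-165) - 38076) = √(99 - 38076) = √(-37977) = I*√37977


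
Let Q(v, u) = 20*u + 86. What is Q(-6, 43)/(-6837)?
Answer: -22/159 ≈ -0.13836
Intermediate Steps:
Q(v, u) = 86 + 20*u
Q(-6, 43)/(-6837) = (86 + 20*43)/(-6837) = (86 + 860)*(-1/6837) = 946*(-1/6837) = -22/159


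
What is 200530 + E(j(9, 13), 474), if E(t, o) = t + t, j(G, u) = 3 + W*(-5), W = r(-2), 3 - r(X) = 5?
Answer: 200556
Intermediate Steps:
r(X) = -2 (r(X) = 3 - 1*5 = 3 - 5 = -2)
W = -2
j(G, u) = 13 (j(G, u) = 3 - 2*(-5) = 3 + 10 = 13)
E(t, o) = 2*t
200530 + E(j(9, 13), 474) = 200530 + 2*13 = 200530 + 26 = 200556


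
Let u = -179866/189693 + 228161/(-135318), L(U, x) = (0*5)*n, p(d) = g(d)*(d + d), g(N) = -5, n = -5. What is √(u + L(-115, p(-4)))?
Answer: I*√21428648818018118894/2852097486 ≈ 1.6231*I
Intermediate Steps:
p(d) = -10*d (p(d) = -5*(d + d) = -10*d)
L(U, x) = 0 (L(U, x) = (0*5)*(-5) = 0*(-5) = 0)
u = -22539883987/8556292458 (u = -179866*1/189693 + 228161*(-1/135318) = -179866/189693 - 228161/135318 = -22539883987/8556292458 ≈ -2.6343)
√(u + L(-115, p(-4))) = √(-22539883987/8556292458 + 0) = √(-22539883987/8556292458) = I*√21428648818018118894/2852097486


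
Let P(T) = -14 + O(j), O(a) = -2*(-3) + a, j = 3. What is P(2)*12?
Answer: -60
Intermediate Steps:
O(a) = 6 + a
P(T) = -5 (P(T) = -14 + (6 + 3) = -14 + 9 = -5)
P(2)*12 = -5*12 = -60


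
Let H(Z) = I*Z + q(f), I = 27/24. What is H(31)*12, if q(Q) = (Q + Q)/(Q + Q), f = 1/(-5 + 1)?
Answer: 861/2 ≈ 430.50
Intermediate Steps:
I = 9/8 (I = 27*(1/24) = 9/8 ≈ 1.1250)
f = -1/4 (f = 1/(-4) = -1/4 ≈ -0.25000)
q(Q) = 1 (q(Q) = (2*Q)/((2*Q)) = (2*Q)*(1/(2*Q)) = 1)
H(Z) = 1 + 9*Z/8 (H(Z) = 9*Z/8 + 1 = 1 + 9*Z/8)
H(31)*12 = (1 + (9/8)*31)*12 = (1 + 279/8)*12 = (287/8)*12 = 861/2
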